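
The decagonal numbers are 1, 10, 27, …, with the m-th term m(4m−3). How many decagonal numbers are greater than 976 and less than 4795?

The n-th decagonal number is n(4n−3).
Smallest index with value > 976: n = 17 (giving 1105).
Largest index with value < 4795: n = 34 (giving 4522).
Indices 17 through 34: 18 terms.

18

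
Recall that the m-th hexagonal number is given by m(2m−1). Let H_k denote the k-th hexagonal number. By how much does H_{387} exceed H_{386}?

Consecutive hexagonal numbers differ by 4n − 3: here 4·387 − 3 = 1545.

1545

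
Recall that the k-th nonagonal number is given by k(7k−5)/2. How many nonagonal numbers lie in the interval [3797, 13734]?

The n-th nonagonal number is n(7n−5)/2.
Smallest index with value ≥ 3797: n = 34 (giving 3961).
Largest index with value ≤ 13734: n = 63 (giving 13734).
Indices 34 through 63: 30 terms.

30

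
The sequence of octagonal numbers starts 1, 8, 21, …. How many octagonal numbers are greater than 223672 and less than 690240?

The n-th octagonal number is n(3n−2).
Smallest index with value > 223672: n = 274 (giving 224680).
Largest index with value < 690240: n = 479 (giving 687365).
Indices 274 through 479: 206 terms.

206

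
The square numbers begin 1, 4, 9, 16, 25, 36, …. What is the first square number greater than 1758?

Solve n² > 1758 for integer n.
The largest n with value ≤ 1758 is 41 (since 1681 ≤ 1758 < 1764), so the first above is n = 42, value 1764.

1764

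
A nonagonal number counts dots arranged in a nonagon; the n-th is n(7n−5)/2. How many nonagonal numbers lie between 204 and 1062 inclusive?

10

The n-th nonagonal number is n(7n−5)/2.
Smallest index with value ≥ 204: n = 8 (giving 204).
Largest index with value ≤ 1062: n = 17 (giving 969).
Indices 8 through 17: 10 terms.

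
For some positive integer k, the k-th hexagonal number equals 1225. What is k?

Set n(2n−1) = 1225, giving 2n² − n − 1225 = 0.
So n = (1 + 99) / 4 = 100/4 = 25.

25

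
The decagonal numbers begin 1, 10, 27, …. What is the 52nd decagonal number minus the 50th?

52·(4·52 − 3) = 10660 and 50·(4·50 − 3) = 9850.
Difference: 10660 − 9850 = 810.

810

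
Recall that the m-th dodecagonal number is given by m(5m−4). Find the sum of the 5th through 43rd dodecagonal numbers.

133276

Σ i(5i−4) = 5Σi² − 4Σi over i = 5..43.
Σi = 946 − 10 = 936 and Σi² = 27434 − 30 = 27404.
5·27404 − 4·936 = 133276.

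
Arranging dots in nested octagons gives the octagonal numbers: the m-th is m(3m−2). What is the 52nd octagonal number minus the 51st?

307

Consecutive octagonal numbers differ by 6n − 5: here 6·52 − 5 = 307.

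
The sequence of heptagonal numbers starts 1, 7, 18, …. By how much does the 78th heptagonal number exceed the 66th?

78·(5·78 − 3)/2 = 15093 and 66·(5·66 − 3)/2 = 10791.
Difference: 15093 − 10791 = 4302.

4302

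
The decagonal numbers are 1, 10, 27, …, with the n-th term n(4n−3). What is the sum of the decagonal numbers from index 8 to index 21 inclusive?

Σ i(4i−3) = 4Σi² − 3Σi over i = 8..21.
Σi = 231 − 28 = 203 and Σi² = 3311 − 140 = 3171.
4·3171 − 3·203 = 12075.

12075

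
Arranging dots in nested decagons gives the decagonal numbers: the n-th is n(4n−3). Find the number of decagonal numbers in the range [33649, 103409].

69

The n-th decagonal number is n(4n−3).
Smallest index with value ≥ 33649: n = 93 (giving 34317).
Largest index with value ≤ 103409: n = 161 (giving 103201).
Indices 93 through 161: 69 terms.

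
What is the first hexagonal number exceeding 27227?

Solve n(2n−1) > 27227 for integer n.
The largest n with value ≤ 27227 is 116 (since 26796 ≤ 27227 < 27261), so the first above is n = 117, value 27261.

27261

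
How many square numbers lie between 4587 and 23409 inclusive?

The n-th square number is n².
Smallest index with value ≥ 4587: n = 68 (giving 4624).
Largest index with value ≤ 23409: n = 153 (giving 23409).
Indices 68 through 153: 86 terms.

86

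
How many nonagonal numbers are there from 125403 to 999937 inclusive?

The n-th nonagonal number is n(7n−5)/2.
Smallest index with value ≥ 125403: n = 190 (giving 125875).
Largest index with value ≤ 999937: n = 534 (giving 996711).
Indices 190 through 534: 345 terms.

345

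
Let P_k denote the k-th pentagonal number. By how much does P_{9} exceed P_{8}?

Consecutive pentagonal numbers differ by 3n − 2: here 3·9 − 2 = 25.

25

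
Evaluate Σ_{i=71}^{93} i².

155664

Σ_{i=71}^{93} i² = 272459 − 116795 = 155664.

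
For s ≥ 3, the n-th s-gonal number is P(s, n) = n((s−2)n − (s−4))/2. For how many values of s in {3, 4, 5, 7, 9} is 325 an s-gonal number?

s = 3: P(3, 25) = 325. ✓
s = 4: P(4, 18) = 324 and P(4, 19) = 361; 325 is not s-gonal.
s = 5: P(5, 14) = 287 and P(5, 15) = 330; 325 is not s-gonal.
s = 7: P(7, 11) = 286 and P(7, 12) = 342; 325 is not s-gonal.
s = 9: P(9, 10) = 325. ✓
Hits: s ∈ {3, 9} → 2.

2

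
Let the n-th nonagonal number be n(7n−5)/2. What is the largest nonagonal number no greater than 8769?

8625

Solve n(7n−5)/2 ≤ 8769 for integer n.
n = 50 gives 8625 ≤ 8769, while n = 51 gives 8976 > 8769; so the answer is 8625.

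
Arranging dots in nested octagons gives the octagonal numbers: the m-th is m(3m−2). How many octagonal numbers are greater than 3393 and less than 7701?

17

The n-th octagonal number is n(3n−2).
Smallest index with value > 3393: n = 34 (giving 3400).
Largest index with value < 7701: n = 50 (giving 7400).
Indices 34 through 50: 17 terms.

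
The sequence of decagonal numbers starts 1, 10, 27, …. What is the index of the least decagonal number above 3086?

29

Solve n(4n−3) > 3086 for integer n.
The largest n with value ≤ 3086 is 28 (since 3052 ≤ 3086 < 3277), so the first above is n = 29, value 3277.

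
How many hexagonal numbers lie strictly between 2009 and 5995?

23

The n-th hexagonal number is n(2n−1).
Smallest index with value > 2009: n = 32 (giving 2016).
Largest index with value < 5995: n = 54 (giving 5778).
Indices 32 through 54: 23 terms.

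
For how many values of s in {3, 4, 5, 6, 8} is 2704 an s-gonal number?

s = 3: P(3, 73) = 2701 and P(3, 74) = 2775; 2704 is not s-gonal.
s = 4: P(4, 52) = 2704. ✓
s = 5: P(5, 42) = 2625 and P(5, 43) = 2752; 2704 is not s-gonal.
s = 6: P(6, 37) = 2701 and P(6, 38) = 2850; 2704 is not s-gonal.
s = 8: P(8, 30) = 2640 and P(8, 31) = 2821; 2704 is not s-gonal.
Hits: s ∈ {4} → 1.

1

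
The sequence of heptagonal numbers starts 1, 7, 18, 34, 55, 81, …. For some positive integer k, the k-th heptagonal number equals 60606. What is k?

Set n(5n−3)/2 = 60606, giving 5n² − 3n − 121212 = 0.
So n = (3 + 1557) / 10 = 1560/10 = 156.

156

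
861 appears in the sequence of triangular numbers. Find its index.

Set n(n+1)/2 = 861, giving n² + n − 1722 = 0.
The discriminant is 1 + 8·861 = 6889, and √6889 = 83.
So n = (-1 + 83) / 2 = 82/2 = 41.

41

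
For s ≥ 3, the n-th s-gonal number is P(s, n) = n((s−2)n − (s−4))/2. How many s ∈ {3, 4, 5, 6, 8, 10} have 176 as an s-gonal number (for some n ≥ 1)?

s = 3: P(3, 18) = 171 and P(3, 19) = 190; 176 is not s-gonal.
s = 4: P(4, 13) = 169 and P(4, 14) = 196; 176 is not s-gonal.
s = 5: P(5, 11) = 176. ✓
s = 6: P(6, 9) = 153 and P(6, 10) = 190; 176 is not s-gonal.
s = 8: P(8, 8) = 176. ✓
s = 10: P(10, 7) = 175 and P(10, 8) = 232; 176 is not s-gonal.
Hits: s ∈ {5, 8} → 2.

2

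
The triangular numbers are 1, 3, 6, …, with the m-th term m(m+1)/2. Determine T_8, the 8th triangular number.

36

The 8th triangular number is n(n+1)/2 with n = 8.
8·9/2 = 72/2 = 36.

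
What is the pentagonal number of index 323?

156332

The 323rd pentagonal number is n(3n−1)/2 with n = 323.
323·(3·323 − 1)/2 = 323·968/2 = 323·484 = 156332.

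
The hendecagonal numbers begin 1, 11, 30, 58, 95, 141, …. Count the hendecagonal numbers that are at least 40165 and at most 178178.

The n-th hendecagonal number is n(9n−7)/2.
Smallest index with value ≥ 40165: n = 95 (giving 40280).
Largest index with value ≤ 178178: n = 199 (giving 177508).
Indices 95 through 199: 105 terms.

105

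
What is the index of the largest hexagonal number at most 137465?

262

Solve n(2n−1) ≤ 137465 for integer n.
n = 262 gives 137026 ≤ 137465, while n = 263 gives 138075 > 137465; so the answer is index 262.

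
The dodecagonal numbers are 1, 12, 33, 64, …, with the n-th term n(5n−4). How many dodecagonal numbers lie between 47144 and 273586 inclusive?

137

The n-th dodecagonal number is n(5n−4).
Smallest index with value ≥ 47144: n = 98 (giving 47628).
Largest index with value ≤ 273586: n = 234 (giving 272844).
Indices 98 through 234: 137 terms.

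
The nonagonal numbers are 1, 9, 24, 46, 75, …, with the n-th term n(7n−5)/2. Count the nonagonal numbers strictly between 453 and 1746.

The n-th nonagonal number is n(7n−5)/2.
Smallest index with value > 453: n = 12 (giving 474).
Largest index with value < 1746: n = 22 (giving 1639).
Indices 12 through 22: 11 terms.

11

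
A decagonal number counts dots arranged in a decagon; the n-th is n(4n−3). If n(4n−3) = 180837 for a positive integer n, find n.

Set n(4n−3) = 180837, giving 4n² − 3n − 180837 = 0.
The discriminant is 9 + 16·180837 = 2893401, and √2893401 = 1701.
So n = (3 + 1701) / 8 = 1704/8 = 213.
Check: 213·(4·213 − 3) = 180837. ✓

213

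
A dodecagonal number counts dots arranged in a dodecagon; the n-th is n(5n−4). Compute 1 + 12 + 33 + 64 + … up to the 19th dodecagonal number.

Σ i(5i−4) = 5Σi² − 4Σi over i = 1..19.
Σi = 190 and Σi² = 2470.
5·2470 − 4·190 = 11590.

11590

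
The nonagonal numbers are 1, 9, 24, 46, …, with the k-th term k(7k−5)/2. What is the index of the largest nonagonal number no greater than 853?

Solve n(7n−5)/2 ≤ 853 for integer n.
n = 15 gives 750 ≤ 853, while n = 16 gives 856 > 853; so the answer is index 15.

15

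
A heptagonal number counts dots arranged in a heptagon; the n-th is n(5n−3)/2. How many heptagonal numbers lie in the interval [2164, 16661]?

The n-th heptagonal number is n(5n−3)/2.
Smallest index with value ≥ 2164: n = 30 (giving 2205).
Largest index with value ≤ 16661: n = 81 (giving 16281).
Indices 30 through 81: 52 terms.

52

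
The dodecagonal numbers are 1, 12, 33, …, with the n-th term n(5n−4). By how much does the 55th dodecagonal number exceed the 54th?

Consecutive dodecagonal numbers differ by 10n − 9: here 10·55 − 9 = 541.

541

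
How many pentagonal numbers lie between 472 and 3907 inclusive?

The n-th pentagonal number is n(3n−1)/2.
Smallest index with value ≥ 472: n = 18 (giving 477).
Largest index with value ≤ 3907: n = 51 (giving 3876).
Indices 18 through 51: 34 terms.

34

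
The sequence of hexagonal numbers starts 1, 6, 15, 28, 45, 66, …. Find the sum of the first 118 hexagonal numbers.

Σ i(2i−1) = 2Σi² − Σi over i = 1..118.
Σi = 7021 and Σi² = 554659.
2·554659 − 1·7021 = 1102297.

1102297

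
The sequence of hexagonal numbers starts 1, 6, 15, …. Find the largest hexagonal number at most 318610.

318003

Solve n(2n−1) ≤ 318610 for integer n.
n = 399 gives 318003 ≤ 318610, while n = 400 gives 319600 > 318610; so the answer is 318003.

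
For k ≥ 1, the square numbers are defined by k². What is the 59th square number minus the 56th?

59² = 3481 and 56² = 3136.
Difference: 3481 − 3136 = 345.

345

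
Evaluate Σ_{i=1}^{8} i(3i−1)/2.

288

Σ i(3i−1)/2 = (3Σi² − Σi) / 2 over i = 1..8.
Σi = 36 and Σi² = 204.
(3·204 − 1·36) / 2 = 576/2 = 288.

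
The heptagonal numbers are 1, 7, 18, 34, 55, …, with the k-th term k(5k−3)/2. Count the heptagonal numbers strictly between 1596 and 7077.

The n-th heptagonal number is n(5n−3)/2.
Smallest index with value > 1596: n = 26 (giving 1651).
Largest index with value < 7077: n = 53 (giving 6943).
Indices 26 through 53: 28 terms.

28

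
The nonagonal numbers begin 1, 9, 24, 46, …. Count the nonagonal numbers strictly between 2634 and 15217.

39

The n-th nonagonal number is n(7n−5)/2.
Smallest index with value > 2634: n = 28 (giving 2674).
Largest index with value < 15217: n = 66 (giving 15081).
Indices 28 through 66: 39 terms.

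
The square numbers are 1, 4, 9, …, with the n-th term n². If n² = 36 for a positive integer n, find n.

6

We need n² = 36, so n = √36 = 6.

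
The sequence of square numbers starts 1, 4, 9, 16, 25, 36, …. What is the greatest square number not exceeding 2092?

Solve n² ≤ 2092 for integer n.
n = 45 gives 2025 ≤ 2092, while n = 46 gives 2116 > 2092; so the answer is 2025.

2025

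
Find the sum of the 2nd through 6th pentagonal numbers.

125

Σ i(3i−1)/2 = (3Σi² − Σi) / 2 over i = 2..6.
Σi = 21 − 1 = 20 and Σi² = 91 − 1 = 90.
(3·90 − 1·20) / 2 = 250/2 = 125.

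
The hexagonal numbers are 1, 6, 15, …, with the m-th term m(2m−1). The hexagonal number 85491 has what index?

207

Set n(2n−1) = 85491, giving 2n² − n − 85491 = 0.
So n = (1 + 827) / 4 = 828/4 = 207.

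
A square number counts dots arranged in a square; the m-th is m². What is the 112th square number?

112² = 12544.

12544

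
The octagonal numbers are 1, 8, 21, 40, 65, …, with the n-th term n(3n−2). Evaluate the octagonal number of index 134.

134·(3·134 − 2) = 134·400 = 53600.

53600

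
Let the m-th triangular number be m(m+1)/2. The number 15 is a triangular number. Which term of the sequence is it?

Set n(n+1)/2 = 15, giving n² + n − 30 = 0.
The discriminant is 1 + 8·15 = 121, and √121 = 11.
So n = (-1 + 11) / 2 = 10/2 = 5.
Check: 5·6/2 = 15. ✓

5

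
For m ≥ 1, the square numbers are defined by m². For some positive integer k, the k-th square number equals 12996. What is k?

We need n² = 12996, so n = √12996 = 114.

114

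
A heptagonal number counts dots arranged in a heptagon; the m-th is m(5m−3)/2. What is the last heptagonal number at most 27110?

Solve n(5n−3)/2 ≤ 27110 for integer n.
n = 104 gives 26884 ≤ 27110, while n = 105 gives 27405 > 27110; so the answer is 26884.

26884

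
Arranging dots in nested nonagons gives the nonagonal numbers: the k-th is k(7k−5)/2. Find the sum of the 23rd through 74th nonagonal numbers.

Σ i(7i−5)/2 = (7Σi² − 5Σi) / 2 over i = 23..74.
Σi = 2775 − 253 = 2522 and Σi² = 137825 − 3795 = 134030.
(7·134030 − 5·2522) / 2 = 925600/2 = 462800.

462800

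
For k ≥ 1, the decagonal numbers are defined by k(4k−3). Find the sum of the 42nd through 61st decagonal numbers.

211750

Σ i(4i−3) = 4Σi² − 3Σi over i = 42..61.
Σi = 1891 − 861 = 1030 and Σi² = 77531 − 23821 = 53710.
4·53710 − 3·1030 = 211750.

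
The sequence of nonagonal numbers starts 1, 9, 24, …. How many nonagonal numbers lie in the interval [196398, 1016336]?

302

The n-th nonagonal number is n(7n−5)/2.
Smallest index with value ≥ 196398: n = 238 (giving 197659).
Largest index with value ≤ 1016336: n = 539 (giving 1015476).
Indices 238 through 539: 302 terms.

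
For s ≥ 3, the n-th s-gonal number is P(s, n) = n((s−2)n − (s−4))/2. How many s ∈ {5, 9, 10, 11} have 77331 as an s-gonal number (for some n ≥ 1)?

s = 5: P(5, 227) = 77180 and P(5, 228) = 77862; 77331 is not s-gonal.
s = 9: P(9, 149) = 77331. ✓
s = 10: P(10, 139) = 76867 and P(10, 140) = 77980; 77331 is not s-gonal.
s = 11: P(11, 131) = 76766 and P(11, 132) = 77946; 77331 is not s-gonal.
Hits: s ∈ {9} → 1.

1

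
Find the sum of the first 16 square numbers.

1496

Σ_{i=1}^{16} i² = 16·17·33/6 = 1496.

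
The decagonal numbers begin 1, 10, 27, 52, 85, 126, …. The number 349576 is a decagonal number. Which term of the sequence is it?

296

Set n(4n−3) = 349576, giving 4n² − 3n − 349576 = 0.
So n = (3 + 2365) / 8 = 2368/8 = 296.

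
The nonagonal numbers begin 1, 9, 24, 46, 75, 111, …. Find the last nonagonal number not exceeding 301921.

Solve n(7n−5)/2 ≤ 301921 for integer n.
n = 294 gives 301791 ≤ 301921, while n = 295 gives 303850 > 301921; so the answer is 301791.

301791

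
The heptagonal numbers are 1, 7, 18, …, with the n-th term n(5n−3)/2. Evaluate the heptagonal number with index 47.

5452

47·(5·47 − 3)/2 = 47·232/2 = 47·116 = 5452.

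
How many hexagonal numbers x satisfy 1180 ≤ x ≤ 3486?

18

The n-th hexagonal number is n(2n−1).
Smallest index with value ≥ 1180: n = 25 (giving 1225).
Largest index with value ≤ 3486: n = 42 (giving 3486).
Indices 25 through 42: 18 terms.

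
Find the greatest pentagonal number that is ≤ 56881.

56357

Solve n(3n−1)/2 ≤ 56881 for integer n.
n = 194 gives 56357 ≤ 56881, while n = 195 gives 56940 > 56881; so the answer is 56357.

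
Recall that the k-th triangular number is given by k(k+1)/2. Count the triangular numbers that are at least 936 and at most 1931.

The n-th triangular number is n(n+1)/2.
Smallest index with value ≥ 936: n = 43 (giving 946).
Largest index with value ≤ 1931: n = 61 (giving 1891).
Indices 43 through 61: 19 terms.

19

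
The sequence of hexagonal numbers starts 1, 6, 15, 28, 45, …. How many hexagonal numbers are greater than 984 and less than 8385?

42

The n-th hexagonal number is n(2n−1).
Smallest index with value > 984: n = 23 (giving 1035).
Largest index with value < 8385: n = 64 (giving 8128).
Indices 23 through 64: 42 terms.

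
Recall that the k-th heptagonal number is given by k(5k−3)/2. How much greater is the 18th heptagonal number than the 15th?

18·(5·18 − 3)/2 = 783 and 15·(5·15 − 3)/2 = 540.
Difference: 783 − 540 = 243.

243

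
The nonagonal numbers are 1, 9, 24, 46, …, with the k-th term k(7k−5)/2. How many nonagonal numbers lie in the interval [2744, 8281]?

21

The n-th nonagonal number is n(7n−5)/2.
Smallest index with value ≥ 2744: n = 29 (giving 2871).
Largest index with value ≤ 8281: n = 49 (giving 8281).
Indices 29 through 49: 21 terms.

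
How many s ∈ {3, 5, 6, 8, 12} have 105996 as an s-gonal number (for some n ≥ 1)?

s = 3: P(3, 459) = 105570 and P(3, 460) = 106030; 105996 is not s-gonal.
s = 5: P(5, 265) = 105205 and P(5, 266) = 106001; 105996 is not s-gonal.
s = 6: P(6, 230) = 105570 and P(6, 231) = 106491; 105996 is not s-gonal.
s = 8: P(8, 188) = 105656 and P(8, 189) = 106785; 105996 is not s-gonal.
s = 12: P(12, 146) = 105996. ✓
Hits: s ∈ {12} → 1.

1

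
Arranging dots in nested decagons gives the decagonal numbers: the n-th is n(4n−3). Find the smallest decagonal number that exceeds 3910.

4000

Solve n(4n−3) > 3910 for integer n.
The largest n with value ≤ 3910 is 31 (since 3751 ≤ 3910 < 4000), so the first above is n = 32, value 4000.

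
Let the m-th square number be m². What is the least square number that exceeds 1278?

Solve n² > 1278 for integer n.
The largest n with value ≤ 1278 is 35 (since 1225 ≤ 1278 < 1296), so the first above is n = 36, value 1296.

1296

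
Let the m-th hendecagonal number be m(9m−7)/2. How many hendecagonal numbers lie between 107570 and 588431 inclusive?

The n-th hendecagonal number is n(9n−7)/2.
Smallest index with value ≥ 107570: n = 155 (giving 107570).
Largest index with value ≤ 588431: n = 362 (giving 588431).
Indices 155 through 362: 208 terms.

208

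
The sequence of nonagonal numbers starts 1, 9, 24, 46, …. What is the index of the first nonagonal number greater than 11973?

59

Solve n(7n−5)/2 > 11973 for integer n.
The largest n with value ≤ 11973 is 58 (since 11629 ≤ 11973 < 12036), so the first above is n = 59, value 12036.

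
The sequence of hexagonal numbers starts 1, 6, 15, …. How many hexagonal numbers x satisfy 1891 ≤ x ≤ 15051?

The n-th hexagonal number is n(2n−1).
Smallest index with value ≥ 1891: n = 31 (giving 1891).
Largest index with value ≤ 15051: n = 87 (giving 15051).
Indices 31 through 87: 57 terms.

57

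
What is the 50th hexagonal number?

The 50th hexagonal number is n(2n−1) with n = 50.
50·(2·50 − 1) = 50·99 = 4950.

4950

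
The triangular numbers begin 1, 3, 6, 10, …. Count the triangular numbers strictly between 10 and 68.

7

The n-th triangular number is n(n+1)/2.
Smallest index with value > 10: n = 5 (giving 15).
Largest index with value < 68: n = 11 (giving 66).
Indices 5 through 11: 7 terms.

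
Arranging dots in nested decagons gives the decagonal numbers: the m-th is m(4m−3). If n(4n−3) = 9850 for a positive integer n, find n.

Set n(4n−3) = 9850, giving 4n² − 3n − 9850 = 0.
The discriminant is 9 + 16·9850 = 157609, and √157609 = 397.
So n = (3 + 397) / 8 = 400/8 = 50.

50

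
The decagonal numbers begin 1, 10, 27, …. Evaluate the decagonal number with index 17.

1105

17·(4·17 − 3) = 17·65 = 1105.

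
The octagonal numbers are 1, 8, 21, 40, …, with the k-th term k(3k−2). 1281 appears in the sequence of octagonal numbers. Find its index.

21

Set n(3n−2) = 1281, giving 3n² − 2n − 1281 = 0.
The discriminant is 4 + 12·1281 = 15376, and √15376 = 124.
So n = (2 + 124) / 6 = 126/6 = 21.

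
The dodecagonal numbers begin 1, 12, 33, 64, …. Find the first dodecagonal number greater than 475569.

476169

Solve n(5n−4) > 475569 for integer n.
The largest n with value ≤ 475569 is 308 (since 473088 ≤ 475569 < 476169), so the first above is n = 309, value 476169.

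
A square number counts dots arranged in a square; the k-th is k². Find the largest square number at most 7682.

7569

Solve n² ≤ 7682 for integer n.
n = 87 gives 7569 ≤ 7682, while n = 88 gives 7744 > 7682; so the answer is 7569.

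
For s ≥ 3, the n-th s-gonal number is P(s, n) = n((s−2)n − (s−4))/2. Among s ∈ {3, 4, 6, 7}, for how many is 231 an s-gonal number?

2

s = 3: P(3, 21) = 231. ✓
s = 4: P(4, 15) = 225 and P(4, 16) = 256; 231 is not s-gonal.
s = 6: P(6, 11) = 231. ✓
s = 7: P(7, 9) = 189 and P(7, 10) = 235; 231 is not s-gonal.
Hits: s ∈ {3, 6} → 2.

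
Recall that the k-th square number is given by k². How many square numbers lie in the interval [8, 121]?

9

The n-th square number is n².
Smallest index with value ≥ 8: n = 3 (giving 9).
Largest index with value ≤ 121: n = 11 (giving 121).
Indices 3 through 11: 9 terms.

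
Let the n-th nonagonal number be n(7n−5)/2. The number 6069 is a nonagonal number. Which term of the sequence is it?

Set n(7n−5)/2 = 6069, giving 7n² − 5n − 12138 = 0.
So n = (5 + 583) / 14 = 588/14 = 42.

42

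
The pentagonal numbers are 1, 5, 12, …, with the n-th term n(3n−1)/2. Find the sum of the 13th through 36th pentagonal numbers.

23040

Σ i(3i−1)/2 = (3Σi² − Σi) / 2 over i = 13..36.
Σi = 666 − 78 = 588 and Σi² = 16206 − 650 = 15556.
(3·15556 − 1·588) / 2 = 46080/2 = 23040.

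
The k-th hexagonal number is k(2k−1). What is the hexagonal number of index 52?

5356

The 52nd hexagonal number is n(2n−1) with n = 52.
52·(2·52 − 1) = 52·103 = 5356.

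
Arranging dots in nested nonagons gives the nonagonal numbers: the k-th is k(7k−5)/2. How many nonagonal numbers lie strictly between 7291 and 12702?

The n-th nonagonal number is n(7n−5)/2.
Smallest index with value > 7291: n = 47 (giving 7614).
Largest index with value < 12702: n = 60 (giving 12450).
Indices 47 through 60: 14 terms.

14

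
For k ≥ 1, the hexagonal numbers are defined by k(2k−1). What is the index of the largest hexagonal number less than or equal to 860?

20

Solve n(2n−1) ≤ 860 for integer n.
n = 20 gives 780 ≤ 860, while n = 21 gives 861 > 860; so the answer is index 20.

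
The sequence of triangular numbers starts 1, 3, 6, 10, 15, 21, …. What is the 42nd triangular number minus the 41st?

42

Consecutive triangular numbers differ by n: T_{42} − T_{41} = 42.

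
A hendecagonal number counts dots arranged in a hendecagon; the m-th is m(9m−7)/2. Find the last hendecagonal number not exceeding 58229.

Solve n(9n−7)/2 ≤ 58229 for integer n.
n = 114 gives 58083 ≤ 58229, while n = 115 gives 59110 > 58229; so the answer is 58083.

58083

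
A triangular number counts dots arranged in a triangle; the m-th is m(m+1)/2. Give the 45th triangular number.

1035

45·46/2 = 2070/2 = 1035.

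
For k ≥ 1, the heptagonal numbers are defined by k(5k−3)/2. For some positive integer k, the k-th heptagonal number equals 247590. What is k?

315

Set n(5n−3)/2 = 247590, giving 5n² − 3n − 495180 = 0.
The discriminant is 9 + 40·247590 = 9903609, and √9903609 = 3147.
So n = (3 + 3147) / 10 = 3150/10 = 315.
Check: 315·(5·315 − 3)/2 = 247590. ✓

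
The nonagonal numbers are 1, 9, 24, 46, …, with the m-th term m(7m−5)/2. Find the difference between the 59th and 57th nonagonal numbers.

59·(7·59 − 5)/2 = 12036 and 57·(7·57 − 5)/2 = 11229.
Difference: 12036 − 11229 = 807.

807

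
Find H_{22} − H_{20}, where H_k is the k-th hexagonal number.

22·(2·22 − 1) = 946 and 20·(2·20 − 1) = 780.
Difference: 946 − 780 = 166.

166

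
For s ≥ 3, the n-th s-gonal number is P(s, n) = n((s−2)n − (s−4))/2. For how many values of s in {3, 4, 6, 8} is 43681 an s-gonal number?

s = 3: P(3, 295) = 43660 and P(3, 296) = 43956; 43681 is not s-gonal.
s = 4: P(4, 209) = 43681. ✓
s = 6: P(6, 148) = 43660 and P(6, 149) = 44253; 43681 is not s-gonal.
s = 8: P(8, 121) = 43681. ✓
Hits: s ∈ {4, 8} → 2.

2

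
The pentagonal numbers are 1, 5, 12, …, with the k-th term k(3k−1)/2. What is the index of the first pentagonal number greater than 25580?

Solve n(3n−1)/2 > 25580 for integer n.
The largest n with value ≤ 25580 is 130 (since 25285 ≤ 25580 < 25676), so the first above is n = 131, value 25676.

131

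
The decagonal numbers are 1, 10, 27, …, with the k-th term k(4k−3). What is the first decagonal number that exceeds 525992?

Solve n(4n−3) > 525992 for integer n.
The largest n with value ≤ 525992 is 363 (since 525987 ≤ 525992 < 528892), so the first above is n = 364, value 528892.

528892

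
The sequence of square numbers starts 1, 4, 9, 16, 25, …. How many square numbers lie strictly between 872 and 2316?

The n-th square number is n².
Smallest index with value > 872: n = 30 (giving 900).
Largest index with value < 2316: n = 48 (giving 2304).
Indices 30 through 48: 19 terms.

19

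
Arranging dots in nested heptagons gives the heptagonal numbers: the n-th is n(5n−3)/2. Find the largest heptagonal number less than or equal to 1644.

Solve n(5n−3)/2 ≤ 1644 for integer n.
n = 25 gives 1525 ≤ 1644, while n = 26 gives 1651 > 1644; so the answer is 1525.

1525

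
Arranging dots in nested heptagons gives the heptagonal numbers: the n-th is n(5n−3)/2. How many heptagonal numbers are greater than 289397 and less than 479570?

98

The n-th heptagonal number is n(5n−3)/2.
Smallest index with value > 289397: n = 341 (giving 290191).
Largest index with value < 479570: n = 438 (giving 478953).
Indices 341 through 438: 98 terms.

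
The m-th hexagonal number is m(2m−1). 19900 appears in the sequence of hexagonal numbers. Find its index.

100

Set n(2n−1) = 19900, giving 2n² − n − 19900 = 0.
The discriminant is 1 + 8·19900 = 159201, and √159201 = 399.
So n = (1 + 399) / 4 = 400/4 = 100.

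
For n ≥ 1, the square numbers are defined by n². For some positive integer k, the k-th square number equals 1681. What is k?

We need n² = 1681, so n = √1681 = 41.

41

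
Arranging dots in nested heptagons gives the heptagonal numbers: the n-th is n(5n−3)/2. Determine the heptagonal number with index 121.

The 121st heptagonal number is n(5n−3)/2 with n = 121.
121·(5·121 − 3)/2 = 121·602/2 = 121·301 = 36421.

36421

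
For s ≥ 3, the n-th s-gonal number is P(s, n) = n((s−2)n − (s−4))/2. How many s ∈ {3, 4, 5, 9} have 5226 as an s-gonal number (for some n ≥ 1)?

1

s = 3: P(3, 101) = 5151 and P(3, 102) = 5253; 5226 is not s-gonal.
s = 4: P(4, 72) = 5184 and P(4, 73) = 5329; 5226 is not s-gonal.
s = 5: P(5, 59) = 5192 and P(5, 60) = 5370; 5226 is not s-gonal.
s = 9: P(9, 39) = 5226. ✓
Hits: s ∈ {9} → 1.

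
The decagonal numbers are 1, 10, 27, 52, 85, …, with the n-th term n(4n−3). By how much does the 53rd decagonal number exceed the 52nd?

417

Consecutive decagonal numbers differ by 8n − 7: here 8·53 − 7 = 417.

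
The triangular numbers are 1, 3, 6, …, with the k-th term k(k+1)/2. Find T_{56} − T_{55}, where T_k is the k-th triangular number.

Consecutive triangular numbers differ by n: T_{56} − T_{55} = 56.

56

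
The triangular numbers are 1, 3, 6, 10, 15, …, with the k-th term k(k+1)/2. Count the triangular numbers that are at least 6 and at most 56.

8

The n-th triangular number is n(n+1)/2.
Smallest index with value ≥ 6: n = 3 (giving 6).
Largest index with value ≤ 56: n = 10 (giving 55).
Indices 3 through 10: 8 terms.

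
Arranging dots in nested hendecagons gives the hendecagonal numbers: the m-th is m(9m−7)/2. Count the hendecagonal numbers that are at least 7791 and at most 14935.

The n-th hendecagonal number is n(9n−7)/2.
Smallest index with value ≥ 7791: n = 42 (giving 7791).
Largest index with value ≤ 14935: n = 58 (giving 14935).
Indices 42 through 58: 17 terms.

17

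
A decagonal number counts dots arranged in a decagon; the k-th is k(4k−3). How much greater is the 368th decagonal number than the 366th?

5866

368·(4·368 − 3) = 540592 and 366·(4·366 − 3) = 534726.
Difference: 540592 − 534726 = 5866.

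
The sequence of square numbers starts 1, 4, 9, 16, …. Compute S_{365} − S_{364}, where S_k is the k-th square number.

n² − (n−1)² = 2n − 1, so 365² − 364² = 2·365 − 1 = 729.

729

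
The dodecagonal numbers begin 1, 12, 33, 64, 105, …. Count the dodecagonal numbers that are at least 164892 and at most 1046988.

277

The n-th dodecagonal number is n(5n−4).
Smallest index with value ≥ 164892: n = 182 (giving 164892).
Largest index with value ≤ 1046988: n = 458 (giving 1046988).
Indices 182 through 458: 277 terms.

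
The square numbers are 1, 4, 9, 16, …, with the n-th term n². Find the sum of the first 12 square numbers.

650

Σ_{i=1}^{12} i² = 12·13·25/6 = 650.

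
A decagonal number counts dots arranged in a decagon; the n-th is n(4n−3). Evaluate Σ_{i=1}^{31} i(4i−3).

Σ i(4i−3) = 4Σi² − 3Σi over i = 1..31.
Σi = 496 and Σi² = 10416.
4·10416 − 3·496 = 40176.

40176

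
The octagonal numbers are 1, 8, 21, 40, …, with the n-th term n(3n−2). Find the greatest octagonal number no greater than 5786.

Solve n(3n−2) ≤ 5786 for integer n.
n = 44 gives 5720 ≤ 5786, while n = 45 gives 5985 > 5786; so the answer is 5720.

5720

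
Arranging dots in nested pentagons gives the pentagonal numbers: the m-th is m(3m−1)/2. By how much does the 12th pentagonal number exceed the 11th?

34

Consecutive pentagonal numbers differ by 3n − 2: here 3·12 − 2 = 34.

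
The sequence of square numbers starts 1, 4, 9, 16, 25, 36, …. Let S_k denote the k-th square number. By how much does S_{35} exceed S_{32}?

35² = 1225 and 32² = 1024.
Difference: 1225 − 1024 = 201.

201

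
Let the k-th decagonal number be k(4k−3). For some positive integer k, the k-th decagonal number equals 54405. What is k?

Set n(4n−3) = 54405, giving 4n² − 3n − 54405 = 0.
The discriminant is 9 + 16·54405 = 870489, and √870489 = 933.
So n = (3 + 933) / 8 = 936/8 = 117.

117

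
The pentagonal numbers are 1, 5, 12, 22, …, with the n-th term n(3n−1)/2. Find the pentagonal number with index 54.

The 54th pentagonal number is n(3n−1)/2 with n = 54.
54·(3·54 − 1)/2 = 54·161/2 = 4347.

4347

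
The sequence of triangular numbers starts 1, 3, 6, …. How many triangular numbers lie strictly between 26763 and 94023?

The n-th triangular number is n(n+1)/2.
Smallest index with value > 26763: n = 231 (giving 26796).
Largest index with value < 94023: n = 433 (giving 93961).
Indices 231 through 433: 203 terms.

203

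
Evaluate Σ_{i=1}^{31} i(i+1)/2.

5456

Σ i(i+1)/2 = (Σi² + Σi) / 2 over i = 1..31.
Σi = 496 and Σi² = 10416.
(1·10416 + 1·496) / 2 = 10912/2 = 5456.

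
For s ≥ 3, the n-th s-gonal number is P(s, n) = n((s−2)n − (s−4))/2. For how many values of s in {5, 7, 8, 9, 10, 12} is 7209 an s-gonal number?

s = 5: P(5, 69) = 7107 and P(5, 70) = 7315; 7209 is not s-gonal.
s = 7: P(7, 54) = 7209. ✓
s = 8: P(8, 49) = 7105 and P(8, 50) = 7400; 7209 is not s-gonal.
s = 9: P(9, 45) = 6975 and P(9, 46) = 7291; 7209 is not s-gonal.
s = 10: P(10, 42) = 6930 and P(10, 43) = 7267; 7209 is not s-gonal.
s = 12: P(12, 38) = 7068 and P(12, 39) = 7449; 7209 is not s-gonal.
Hits: s ∈ {7} → 1.

1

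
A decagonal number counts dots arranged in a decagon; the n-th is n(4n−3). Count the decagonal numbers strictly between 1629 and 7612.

The n-th decagonal number is n(4n−3).
Smallest index with value > 1629: n = 21 (giving 1701).
Largest index with value < 7612: n = 43 (giving 7267).
Indices 21 through 43: 23 terms.

23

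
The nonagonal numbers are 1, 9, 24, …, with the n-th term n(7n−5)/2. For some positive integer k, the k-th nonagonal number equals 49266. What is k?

Set n(7n−5)/2 = 49266, giving 7n² − 5n − 98532 = 0.
The discriminant is 25 + 56·49266 = 2758921, and √2758921 = 1661.
So n = (5 + 1661) / 14 = 1666/14 = 119.

119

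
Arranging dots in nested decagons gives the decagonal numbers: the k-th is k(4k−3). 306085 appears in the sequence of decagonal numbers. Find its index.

277

Set n(4n−3) = 306085, giving 4n² − 3n − 306085 = 0.
The discriminant is 9 + 16·306085 = 4897369, and √4897369 = 2213.
So n = (3 + 2213) / 8 = 2216/8 = 277.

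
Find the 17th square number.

289

The 17th square number is n² with n = 17.
17² = 289.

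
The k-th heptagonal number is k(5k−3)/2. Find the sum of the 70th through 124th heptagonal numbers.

1320385

Σ i(5i−3)/2 = (5Σi² − 3Σi) / 2 over i = 70..124.
Σi = 7750 − 2415 = 5335 and Σi² = 643250 − 111895 = 531355.
(5·531355 − 3·5335) / 2 = 2640770/2 = 1320385.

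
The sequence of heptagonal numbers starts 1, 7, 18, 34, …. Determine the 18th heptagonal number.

The 18th heptagonal number is n(5n−3)/2 with n = 18.
18·(5·18 − 3)/2 = 18·87/2 = 783.

783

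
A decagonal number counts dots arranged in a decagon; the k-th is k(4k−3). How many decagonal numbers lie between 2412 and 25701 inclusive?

The n-th decagonal number is n(4n−3).
Smallest index with value ≥ 2412: n = 25 (giving 2425).
Largest index with value ≤ 25701: n = 80 (giving 25360).
Indices 25 through 80: 56 terms.

56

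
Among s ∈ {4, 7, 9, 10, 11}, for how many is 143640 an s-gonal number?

1

s = 4: P(4, 378) = 142884 and P(4, 379) = 143641; 143640 is not s-gonal.
s = 7: P(7, 240) = 143640. ✓
s = 9: P(9, 202) = 142309 and P(9, 203) = 143724; 143640 is not s-gonal.
s = 10: P(10, 189) = 142317 and P(10, 190) = 143830; 143640 is not s-gonal.
s = 11: P(11, 179) = 143558 and P(11, 180) = 145170; 143640 is not s-gonal.
Hits: s ∈ {7} → 1.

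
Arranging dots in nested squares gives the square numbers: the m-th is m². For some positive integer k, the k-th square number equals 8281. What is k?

We need n² = 8281, so n = √8281 = 91.
Check: 91² = 8281. ✓

91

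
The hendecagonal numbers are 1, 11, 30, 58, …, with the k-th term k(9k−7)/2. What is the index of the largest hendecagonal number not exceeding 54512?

Solve n(9n−7)/2 ≤ 54512 for integer n.
n = 110 gives 54065 ≤ 54512, while n = 111 gives 55056 > 54512; so the answer is index 110.

110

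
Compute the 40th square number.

1600

The 40th square number is n² with n = 40.
40² = 1600.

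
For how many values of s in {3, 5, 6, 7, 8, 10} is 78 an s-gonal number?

1

s = 3: P(3, 12) = 78. ✓
s = 5: P(5, 7) = 70 and P(5, 8) = 92; 78 is not s-gonal.
s = 6: P(6, 6) = 66 and P(6, 7) = 91; 78 is not s-gonal.
s = 7: P(7, 5) = 55 and P(7, 6) = 81; 78 is not s-gonal.
s = 8: P(8, 5) = 65 and P(8, 6) = 96; 78 is not s-gonal.
s = 10: P(10, 4) = 52 and P(10, 5) = 85; 78 is not s-gonal.
Hits: s ∈ {3} → 1.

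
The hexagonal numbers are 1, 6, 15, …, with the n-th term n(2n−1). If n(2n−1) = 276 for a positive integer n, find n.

Set n(2n−1) = 276, giving 2n² − n − 276 = 0.
The discriminant is 1 + 8·276 = 2209, and √2209 = 47.
So n = (1 + 47) / 4 = 48/4 = 12.

12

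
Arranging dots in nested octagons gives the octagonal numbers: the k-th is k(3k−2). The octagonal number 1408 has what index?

22

Set n(3n−2) = 1408, giving 3n² − 2n − 1408 = 0.
So n = (2 + 130) / 6 = 132/6 = 22.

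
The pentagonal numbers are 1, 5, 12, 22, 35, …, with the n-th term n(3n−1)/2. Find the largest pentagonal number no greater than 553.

Solve n(3n−1)/2 ≤ 553 for integer n.
n = 19 gives 532 ≤ 553, while n = 20 gives 590 > 553; so the answer is 532.

532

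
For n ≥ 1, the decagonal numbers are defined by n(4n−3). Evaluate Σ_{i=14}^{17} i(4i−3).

3678

Σ i(4i−3) = 4Σi² − 3Σi over i = 14..17.
Σi = 153 − 91 = 62 and Σi² = 1785 − 819 = 966.
4·966 − 3·62 = 3678.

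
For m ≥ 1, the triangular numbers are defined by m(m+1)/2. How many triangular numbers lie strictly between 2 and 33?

The n-th triangular number is n(n+1)/2.
Smallest index with value > 2: n = 2 (giving 3).
Largest index with value < 33: n = 7 (giving 28).
Indices 2 through 7: 6 terms.

6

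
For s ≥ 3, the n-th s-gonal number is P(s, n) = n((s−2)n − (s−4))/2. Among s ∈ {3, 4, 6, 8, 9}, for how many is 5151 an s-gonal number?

s = 3: P(3, 101) = 5151. ✓
s = 4: P(4, 71) = 5041 and P(4, 72) = 5184; 5151 is not s-gonal.
s = 6: P(6, 51) = 5151. ✓
s = 8: P(8, 41) = 4961 and P(8, 42) = 5208; 5151 is not s-gonal.
s = 9: P(9, 38) = 4959 and P(9, 39) = 5226; 5151 is not s-gonal.
Hits: s ∈ {3, 6} → 2.

2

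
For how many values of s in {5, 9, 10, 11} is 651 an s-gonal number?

2

s = 5: P(5, 21) = 651. ✓
s = 9: P(9, 14) = 651. ✓
s = 10: P(10, 13) = 637 and P(10, 14) = 742; 651 is not s-gonal.
s = 11: P(11, 12) = 606 and P(11, 13) = 715; 651 is not s-gonal.
Hits: s ∈ {5, 9} → 2.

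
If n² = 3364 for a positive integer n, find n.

58

We need n² = 3364, so n = √3364 = 58.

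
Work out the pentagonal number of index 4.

22

4·(3·4 − 1)/2 = 4·11/2 = 22.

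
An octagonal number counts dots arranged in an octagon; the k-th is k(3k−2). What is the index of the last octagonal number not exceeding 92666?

176

Solve n(3n−2) ≤ 92666 for integer n.
n = 176 gives 92576 ≤ 92666, while n = 177 gives 93633 > 92666; so the answer is index 176.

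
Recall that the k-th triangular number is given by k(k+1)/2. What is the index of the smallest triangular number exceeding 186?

19

Solve n(n+1)/2 > 186 for integer n.
The largest n with value ≤ 186 is 18 (since 171 ≤ 186 < 190), so the first above is n = 19, value 190.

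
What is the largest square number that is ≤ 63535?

Solve n² ≤ 63535 for integer n.
n = 252 gives 63504 ≤ 63535, while n = 253 gives 64009 > 63535; so the answer is 63504.

63504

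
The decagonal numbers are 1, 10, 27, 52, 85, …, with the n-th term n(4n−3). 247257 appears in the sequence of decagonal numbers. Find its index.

Set n(4n−3) = 247257, giving 4n² − 3n − 247257 = 0.
The discriminant is 9 + 16·247257 = 3956121, and √3956121 = 1989.
So n = (3 + 1989) / 8 = 1992/8 = 249.
Check: 249·(4·249 − 3) = 247257. ✓

249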